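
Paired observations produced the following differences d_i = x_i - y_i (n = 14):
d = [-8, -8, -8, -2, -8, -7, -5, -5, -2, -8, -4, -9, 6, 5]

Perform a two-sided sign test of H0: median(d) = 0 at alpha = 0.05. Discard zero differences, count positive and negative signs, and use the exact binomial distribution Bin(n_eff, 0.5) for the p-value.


Step 1: Discard zero differences. Original n = 14; n_eff = number of nonzero differences = 14.
Nonzero differences (with sign): -8, -8, -8, -2, -8, -7, -5, -5, -2, -8, -4, -9, +6, +5
Step 2: Count signs: positive = 2, negative = 12.
Step 3: Under H0: P(positive) = 0.5, so the number of positives S ~ Bin(14, 0.5).
Step 4: Two-sided exact p-value = sum of Bin(14,0.5) probabilities at or below the observed probability = 0.012939.
Step 5: alpha = 0.05. reject H0.

n_eff = 14, pos = 2, neg = 12, p = 0.012939, reject H0.


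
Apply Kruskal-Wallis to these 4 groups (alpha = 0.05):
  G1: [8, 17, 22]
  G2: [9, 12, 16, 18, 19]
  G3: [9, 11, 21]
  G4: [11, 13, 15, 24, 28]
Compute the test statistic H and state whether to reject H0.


Step 1: Combine all N = 16 observations and assign midranks.
sorted (value, group, rank): (8,G1,1), (9,G2,2.5), (9,G3,2.5), (11,G3,4.5), (11,G4,4.5), (12,G2,6), (13,G4,7), (15,G4,8), (16,G2,9), (17,G1,10), (18,G2,11), (19,G2,12), (21,G3,13), (22,G1,14), (24,G4,15), (28,G4,16)
Step 2: Sum ranks within each group.
R_1 = 25 (n_1 = 3)
R_2 = 40.5 (n_2 = 5)
R_3 = 20 (n_3 = 3)
R_4 = 50.5 (n_4 = 5)
Step 3: H = 12/(N(N+1)) * sum(R_i^2/n_i) - 3(N+1)
     = 12/(16*17) * (25^2/3 + 40.5^2/5 + 20^2/3 + 50.5^2/5) - 3*17
     = 0.044118 * 1179.77 - 51
     = 1.048529.
Step 4: Ties present; correction factor C = 1 - 12/(16^3 - 16) = 0.997059. Corrected H = 1.048529 / 0.997059 = 1.051622.
Step 5: Under H0, H ~ chi^2(3); p-value = 0.788764.
Step 6: alpha = 0.05. fail to reject H0.

H = 1.0516, df = 3, p = 0.788764, fail to reject H0.


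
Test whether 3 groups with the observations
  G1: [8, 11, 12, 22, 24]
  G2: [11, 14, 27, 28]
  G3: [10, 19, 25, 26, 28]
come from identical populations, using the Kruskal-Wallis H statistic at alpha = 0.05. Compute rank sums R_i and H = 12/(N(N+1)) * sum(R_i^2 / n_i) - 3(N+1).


Step 1: Combine all N = 14 observations and assign midranks.
sorted (value, group, rank): (8,G1,1), (10,G3,2), (11,G1,3.5), (11,G2,3.5), (12,G1,5), (14,G2,6), (19,G3,7), (22,G1,8), (24,G1,9), (25,G3,10), (26,G3,11), (27,G2,12), (28,G2,13.5), (28,G3,13.5)
Step 2: Sum ranks within each group.
R_1 = 26.5 (n_1 = 5)
R_2 = 35 (n_2 = 4)
R_3 = 43.5 (n_3 = 5)
Step 3: H = 12/(N(N+1)) * sum(R_i^2/n_i) - 3(N+1)
     = 12/(14*15) * (26.5^2/5 + 35^2/4 + 43.5^2/5) - 3*15
     = 0.057143 * 825.15 - 45
     = 2.151429.
Step 4: Ties present; correction factor C = 1 - 12/(14^3 - 14) = 0.995604. Corrected H = 2.151429 / 0.995604 = 2.160927.
Step 5: Under H0, H ~ chi^2(2); p-value = 0.339438.
Step 6: alpha = 0.05. fail to reject H0.

H = 2.1609, df = 2, p = 0.339438, fail to reject H0.


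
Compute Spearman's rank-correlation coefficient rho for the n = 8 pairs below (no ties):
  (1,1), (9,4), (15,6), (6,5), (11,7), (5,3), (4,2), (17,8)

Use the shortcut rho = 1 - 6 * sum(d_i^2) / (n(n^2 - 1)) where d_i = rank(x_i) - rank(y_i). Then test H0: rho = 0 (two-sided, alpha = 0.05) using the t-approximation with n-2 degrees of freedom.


Step 1: Rank x and y separately (midranks; no ties here).
rank(x): 1->1, 9->5, 15->7, 6->4, 11->6, 5->3, 4->2, 17->8
rank(y): 1->1, 4->4, 6->6, 5->5, 7->7, 3->3, 2->2, 8->8
Step 2: d_i = R_x(i) - R_y(i); compute d_i^2.
  (1-1)^2=0, (5-4)^2=1, (7-6)^2=1, (4-5)^2=1, (6-7)^2=1, (3-3)^2=0, (2-2)^2=0, (8-8)^2=0
sum(d^2) = 4.
Step 3: rho = 1 - 6*4 / (8*(8^2 - 1)) = 1 - 24/504 = 0.952381.
Step 4: Under H0, t = rho * sqrt((n-2)/(1-rho^2)) = 7.6509 ~ t(6).
Step 5: Two-sided p-value from the t-distribution with 6 df = 0.000260.
Step 6: alpha = 0.05. reject H0.

rho = 0.9524, p = 0.000260, reject H0 at alpha = 0.05.


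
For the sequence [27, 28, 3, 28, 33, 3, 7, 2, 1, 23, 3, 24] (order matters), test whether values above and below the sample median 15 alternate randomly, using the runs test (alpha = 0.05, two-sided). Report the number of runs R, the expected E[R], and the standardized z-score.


Step 1: Compute median = 15; label A = above, B = below.
Labels in order: AABAABBBBABA  (n_A = 6, n_B = 6)
Step 2: Count runs R = 7.
Step 3: Under H0 (random ordering), E[R] = 2*n_A*n_B/(n_A+n_B) + 1 = 2*6*6/12 + 1 = 7.0000.
        Var[R] = 2*n_A*n_B*(2*n_A*n_B - n_A - n_B) / ((n_A+n_B)^2 * (n_A+n_B-1)) = 4320/1584 = 2.7273.
        SD[R] = 1.6514.
Step 4: R = E[R], so z = 0 with no continuity correction.
Step 5: Two-sided p-value via normal approximation = 2*(1 - Phi(|z|)) = 1.000000.
Step 6: alpha = 0.05. fail to reject H0.

R = 7, z = 0.0000, p = 1.000000, fail to reject H0.


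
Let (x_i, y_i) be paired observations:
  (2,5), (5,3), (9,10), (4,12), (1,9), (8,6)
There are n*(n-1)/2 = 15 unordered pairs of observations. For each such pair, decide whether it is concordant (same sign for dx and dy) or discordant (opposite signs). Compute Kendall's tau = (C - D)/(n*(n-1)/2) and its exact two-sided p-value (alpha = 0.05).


Step 1: Enumerate the 15 unordered pairs (i,j) with i<j and classify each by sign(x_j-x_i) * sign(y_j-y_i).
  (1,2):dx=+3,dy=-2->D; (1,3):dx=+7,dy=+5->C; (1,4):dx=+2,dy=+7->C; (1,5):dx=-1,dy=+4->D
  (1,6):dx=+6,dy=+1->C; (2,3):dx=+4,dy=+7->C; (2,4):dx=-1,dy=+9->D; (2,5):dx=-4,dy=+6->D
  (2,6):dx=+3,dy=+3->C; (3,4):dx=-5,dy=+2->D; (3,5):dx=-8,dy=-1->C; (3,6):dx=-1,dy=-4->C
  (4,5):dx=-3,dy=-3->C; (4,6):dx=+4,dy=-6->D; (5,6):dx=+7,dy=-3->D
Step 2: C = 8, D = 7, total pairs = 15.
Step 3: tau = (C - D)/(n(n-1)/2) = (8 - 7)/15 = 0.066667.
Step 4: Exact two-sided p-value (enumerate n! = 720 permutations of y under H0): p = 1.000000.
Step 5: alpha = 0.05. fail to reject H0.

tau_b = 0.0667 (C=8, D=7), p = 1.000000, fail to reject H0.


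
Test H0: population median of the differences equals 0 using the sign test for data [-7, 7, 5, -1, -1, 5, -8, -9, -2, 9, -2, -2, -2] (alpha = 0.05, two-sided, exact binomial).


Step 1: Discard zero differences. Original n = 13; n_eff = number of nonzero differences = 13.
Nonzero differences (with sign): -7, +7, +5, -1, -1, +5, -8, -9, -2, +9, -2, -2, -2
Step 2: Count signs: positive = 4, negative = 9.
Step 3: Under H0: P(positive) = 0.5, so the number of positives S ~ Bin(13, 0.5).
Step 4: Two-sided exact p-value = sum of Bin(13,0.5) probabilities at or below the observed probability = 0.266846.
Step 5: alpha = 0.05. fail to reject H0.

n_eff = 13, pos = 4, neg = 9, p = 0.266846, fail to reject H0.


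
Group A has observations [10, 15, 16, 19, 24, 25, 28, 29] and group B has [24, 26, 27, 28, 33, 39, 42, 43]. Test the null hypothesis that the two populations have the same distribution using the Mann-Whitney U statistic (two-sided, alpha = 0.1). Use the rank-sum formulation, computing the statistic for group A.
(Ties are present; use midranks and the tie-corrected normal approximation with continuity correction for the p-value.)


Step 1: Combine and sort all 16 observations; assign midranks.
sorted (value, group): (10,X), (15,X), (16,X), (19,X), (24,X), (24,Y), (25,X), (26,Y), (27,Y), (28,X), (28,Y), (29,X), (33,Y), (39,Y), (42,Y), (43,Y)
ranks: 10->1, 15->2, 16->3, 19->4, 24->5.5, 24->5.5, 25->7, 26->8, 27->9, 28->10.5, 28->10.5, 29->12, 33->13, 39->14, 42->15, 43->16
Step 2: Rank sum for X: R1 = 1 + 2 + 3 + 4 + 5.5 + 7 + 10.5 + 12 = 45.
Step 3: U_X = R1 - n1(n1+1)/2 = 45 - 8*9/2 = 45 - 36 = 9.
       U_Y = n1*n2 - U_X = 64 - 9 = 55.
Step 4: Ties are present, so use the tie-corrected normal approximation (with continuity correction) for the p-value.
Step 5: p-value = 0.017959; compare to alpha = 0.1. reject H0.

U_X = 9, p = 0.017959, reject H0 at alpha = 0.1.


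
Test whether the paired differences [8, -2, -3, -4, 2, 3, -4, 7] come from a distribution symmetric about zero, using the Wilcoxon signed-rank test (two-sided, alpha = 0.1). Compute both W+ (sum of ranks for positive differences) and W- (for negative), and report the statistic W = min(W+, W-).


Step 1: Drop any zero differences (none here) and take |d_i|.
|d| = [8, 2, 3, 4, 2, 3, 4, 7]
Step 2: Midrank |d_i| (ties get averaged ranks).
ranks: |8|->8, |2|->1.5, |3|->3.5, |4|->5.5, |2|->1.5, |3|->3.5, |4|->5.5, |7|->7
Step 3: Attach original signs; sum ranks with positive sign and with negative sign.
W+ = 8 + 1.5 + 3.5 + 7 = 20
W- = 1.5 + 3.5 + 5.5 + 5.5 = 16
(Check: W+ + W- = 36 should equal n(n+1)/2 = 36.)
Step 4: Test statistic W = min(W+, W-) = 16.
Step 5: Ties in |d|, so use the tie-corrected normal approximation.
        E[W] = n(n+1)/4 = 8*9/4 = 18.
        Tie groups: |d|=2 (t=2), |d|=3 (t=2), |d|=4 (t=2); sum(t^3 - t) = 18.
        Var[W] = n(n+1)(2n+1)/24 - sum(t^3-t)/48 = 1224/24 - 18/48 = 50.625.
        z = (W - E[W]) / sqrt(Var[W]) = (16 - 18) / 7.1151 = -0.2811.
        Two-sided p = 2*Phi(z) = 0.778640.
Step 6: alpha = 0.1. fail to reject H0.

W+ = 20, W- = 16, W = min = 16, p = 0.778640, fail to reject H0.


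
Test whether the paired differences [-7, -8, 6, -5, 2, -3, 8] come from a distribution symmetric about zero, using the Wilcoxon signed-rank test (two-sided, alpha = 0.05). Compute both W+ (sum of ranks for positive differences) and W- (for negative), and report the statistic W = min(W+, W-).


Step 1: Drop any zero differences (none here) and take |d_i|.
|d| = [7, 8, 6, 5, 2, 3, 8]
Step 2: Midrank |d_i| (ties get averaged ranks).
ranks: |7|->5, |8|->6.5, |6|->4, |5|->3, |2|->1, |3|->2, |8|->6.5
Step 3: Attach original signs; sum ranks with positive sign and with negative sign.
W+ = 4 + 1 + 6.5 = 11.5
W- = 5 + 6.5 + 3 + 2 = 16.5
(Check: W+ + W- = 28 should equal n(n+1)/2 = 28.)
Step 4: Test statistic W = min(W+, W-) = 11.5.
Step 5: Ties in |d|, so use the tie-corrected normal approximation.
        E[W] = n(n+1)/4 = 7*8/4 = 14.
        Tie groups: |d|=8 (t=2); sum(t^3 - t) = 6.
        Var[W] = n(n+1)(2n+1)/24 - sum(t^3-t)/48 = 840/24 - 6/48 = 34.875.
        z = (W - E[W]) / sqrt(Var[W]) = (11.5 - 14) / 5.9055 = -0.4233.
        Two-sided p = 2*Phi(z) = 0.672052.
Step 6: alpha = 0.05. fail to reject H0.

W+ = 11.5, W- = 16.5, W = min = 11.5, p = 0.672052, fail to reject H0.


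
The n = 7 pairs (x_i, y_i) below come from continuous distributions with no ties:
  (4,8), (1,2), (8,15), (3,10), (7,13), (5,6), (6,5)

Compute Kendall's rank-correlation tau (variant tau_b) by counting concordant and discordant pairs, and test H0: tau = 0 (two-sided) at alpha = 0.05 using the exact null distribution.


Step 1: Enumerate the 21 unordered pairs (i,j) with i<j and classify each by sign(x_j-x_i) * sign(y_j-y_i).
  (1,2):dx=-3,dy=-6->C; (1,3):dx=+4,dy=+7->C; (1,4):dx=-1,dy=+2->D; (1,5):dx=+3,dy=+5->C
  (1,6):dx=+1,dy=-2->D; (1,7):dx=+2,dy=-3->D; (2,3):dx=+7,dy=+13->C; (2,4):dx=+2,dy=+8->C
  (2,5):dx=+6,dy=+11->C; (2,6):dx=+4,dy=+4->C; (2,7):dx=+5,dy=+3->C; (3,4):dx=-5,dy=-5->C
  (3,5):dx=-1,dy=-2->C; (3,6):dx=-3,dy=-9->C; (3,7):dx=-2,dy=-10->C; (4,5):dx=+4,dy=+3->C
  (4,6):dx=+2,dy=-4->D; (4,7):dx=+3,dy=-5->D; (5,6):dx=-2,dy=-7->C; (5,7):dx=-1,dy=-8->C
  (6,7):dx=+1,dy=-1->D
Step 2: C = 15, D = 6, total pairs = 21.
Step 3: tau = (C - D)/(n(n-1)/2) = (15 - 6)/21 = 0.428571.
Step 4: Exact two-sided p-value (enumerate n! = 5040 permutations of y under H0): p = 0.238889.
Step 5: alpha = 0.05. fail to reject H0.

tau_b = 0.4286 (C=15, D=6), p = 0.238889, fail to reject H0.


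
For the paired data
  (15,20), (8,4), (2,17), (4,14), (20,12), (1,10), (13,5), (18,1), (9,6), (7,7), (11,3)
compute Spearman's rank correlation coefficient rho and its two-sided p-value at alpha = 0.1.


Step 1: Rank x and y separately (midranks; no ties here).
rank(x): 15->9, 8->5, 2->2, 4->3, 20->11, 1->1, 13->8, 18->10, 9->6, 7->4, 11->7
rank(y): 20->11, 4->3, 17->10, 14->9, 12->8, 10->7, 5->4, 1->1, 6->5, 7->6, 3->2
Step 2: d_i = R_x(i) - R_y(i); compute d_i^2.
  (9-11)^2=4, (5-3)^2=4, (2-10)^2=64, (3-9)^2=36, (11-8)^2=9, (1-7)^2=36, (8-4)^2=16, (10-1)^2=81, (6-5)^2=1, (4-6)^2=4, (7-2)^2=25
sum(d^2) = 280.
Step 3: rho = 1 - 6*280 / (11*(11^2 - 1)) = 1 - 1680/1320 = -0.272727.
Step 4: Under H0, t = rho * sqrt((n-2)/(1-rho^2)) = -0.8504 ~ t(9).
Step 5: Two-sided p-value from the t-distribution with 9 df = 0.417141.
Step 6: alpha = 0.1. fail to reject H0.

rho = -0.2727, p = 0.417141, fail to reject H0 at alpha = 0.1.


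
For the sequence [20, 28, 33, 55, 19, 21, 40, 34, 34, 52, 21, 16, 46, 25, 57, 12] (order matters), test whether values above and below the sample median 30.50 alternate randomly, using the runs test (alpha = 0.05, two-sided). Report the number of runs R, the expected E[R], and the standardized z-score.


Step 1: Compute median = 30.50; label A = above, B = below.
Labels in order: BBAABBAAAABBABAB  (n_A = 8, n_B = 8)
Step 2: Count runs R = 9.
Step 3: Under H0 (random ordering), E[R] = 2*n_A*n_B/(n_A+n_B) + 1 = 2*8*8/16 + 1 = 9.0000.
        Var[R] = 2*n_A*n_B*(2*n_A*n_B - n_A - n_B) / ((n_A+n_B)^2 * (n_A+n_B-1)) = 14336/3840 = 3.7333.
        SD[R] = 1.9322.
Step 4: R = E[R], so z = 0 with no continuity correction.
Step 5: Two-sided p-value via normal approximation = 2*(1 - Phi(|z|)) = 1.000000.
Step 6: alpha = 0.05. fail to reject H0.

R = 9, z = 0.0000, p = 1.000000, fail to reject H0.


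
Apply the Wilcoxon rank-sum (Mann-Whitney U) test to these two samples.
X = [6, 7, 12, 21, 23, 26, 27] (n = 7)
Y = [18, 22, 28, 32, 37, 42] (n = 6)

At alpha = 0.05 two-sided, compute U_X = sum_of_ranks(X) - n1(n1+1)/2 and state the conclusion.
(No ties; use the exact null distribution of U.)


Step 1: Combine and sort all 13 observations; assign midranks.
sorted (value, group): (6,X), (7,X), (12,X), (18,Y), (21,X), (22,Y), (23,X), (26,X), (27,X), (28,Y), (32,Y), (37,Y), (42,Y)
ranks: 6->1, 7->2, 12->3, 18->4, 21->5, 22->6, 23->7, 26->8, 27->9, 28->10, 32->11, 37->12, 42->13
Step 2: Rank sum for X: R1 = 1 + 2 + 3 + 5 + 7 + 8 + 9 = 35.
Step 3: U_X = R1 - n1(n1+1)/2 = 35 - 7*8/2 = 35 - 28 = 7.
       U_Y = n1*n2 - U_X = 42 - 7 = 35.
Step 4: No ties, so the exact null distribution of U (based on enumerating the C(13,7) = 1716 equally likely rank assignments) gives the two-sided p-value.
Step 5: p-value = 0.051282; compare to alpha = 0.05. fail to reject H0.

U_X = 7, p = 0.051282, fail to reject H0 at alpha = 0.05.


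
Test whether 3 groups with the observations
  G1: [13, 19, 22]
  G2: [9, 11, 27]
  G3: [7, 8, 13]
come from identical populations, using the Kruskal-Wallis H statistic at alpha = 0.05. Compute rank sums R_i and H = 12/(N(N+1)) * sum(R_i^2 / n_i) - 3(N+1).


Step 1: Combine all N = 9 observations and assign midranks.
sorted (value, group, rank): (7,G3,1), (8,G3,2), (9,G2,3), (11,G2,4), (13,G1,5.5), (13,G3,5.5), (19,G1,7), (22,G1,8), (27,G2,9)
Step 2: Sum ranks within each group.
R_1 = 20.5 (n_1 = 3)
R_2 = 16 (n_2 = 3)
R_3 = 8.5 (n_3 = 3)
Step 3: H = 12/(N(N+1)) * sum(R_i^2/n_i) - 3(N+1)
     = 12/(9*10) * (20.5^2/3 + 16^2/3 + 8.5^2/3) - 3*10
     = 0.133333 * 249.5 - 30
     = 3.266667.
Step 4: Ties present; correction factor C = 1 - 6/(9^3 - 9) = 0.991667. Corrected H = 3.266667 / 0.991667 = 3.294118.
Step 5: Under H0, H ~ chi^2(2); p-value = 0.192616.
Step 6: alpha = 0.05. fail to reject H0.

H = 3.2941, df = 2, p = 0.192616, fail to reject H0.


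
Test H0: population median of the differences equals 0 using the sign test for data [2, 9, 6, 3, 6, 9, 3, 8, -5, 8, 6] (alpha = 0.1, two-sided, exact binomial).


Step 1: Discard zero differences. Original n = 11; n_eff = number of nonzero differences = 11.
Nonzero differences (with sign): +2, +9, +6, +3, +6, +9, +3, +8, -5, +8, +6
Step 2: Count signs: positive = 10, negative = 1.
Step 3: Under H0: P(positive) = 0.5, so the number of positives S ~ Bin(11, 0.5).
Step 4: Two-sided exact p-value = sum of Bin(11,0.5) probabilities at or below the observed probability = 0.011719.
Step 5: alpha = 0.1. reject H0.

n_eff = 11, pos = 10, neg = 1, p = 0.011719, reject H0.


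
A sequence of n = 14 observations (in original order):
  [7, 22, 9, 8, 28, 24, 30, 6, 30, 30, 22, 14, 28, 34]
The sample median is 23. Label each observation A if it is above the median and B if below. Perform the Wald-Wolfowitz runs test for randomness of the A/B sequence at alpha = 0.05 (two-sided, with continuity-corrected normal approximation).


Step 1: Compute median = 23; label A = above, B = below.
Labels in order: BBBBAAABAABBAA  (n_A = 7, n_B = 7)
Step 2: Count runs R = 6.
Step 3: Under H0 (random ordering), E[R] = 2*n_A*n_B/(n_A+n_B) + 1 = 2*7*7/14 + 1 = 8.0000.
        Var[R] = 2*n_A*n_B*(2*n_A*n_B - n_A - n_B) / ((n_A+n_B)^2 * (n_A+n_B-1)) = 8232/2548 = 3.2308.
        SD[R] = 1.7974.
Step 4: Continuity-corrected z = (R + 0.5 - E[R]) / SD[R] = (6 + 0.5 - 8.0000) / 1.7974 = -0.8345.
Step 5: Two-sided p-value via normal approximation = 2*(1 - Phi(|z|)) = 0.403986.
Step 6: alpha = 0.05. fail to reject H0.

R = 6, z = -0.8345, p = 0.403986, fail to reject H0.


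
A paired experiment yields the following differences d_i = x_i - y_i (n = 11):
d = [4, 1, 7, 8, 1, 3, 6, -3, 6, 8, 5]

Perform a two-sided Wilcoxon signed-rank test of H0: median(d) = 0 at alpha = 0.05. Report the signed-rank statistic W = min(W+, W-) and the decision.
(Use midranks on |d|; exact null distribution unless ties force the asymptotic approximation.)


Step 1: Drop any zero differences (none here) and take |d_i|.
|d| = [4, 1, 7, 8, 1, 3, 6, 3, 6, 8, 5]
Step 2: Midrank |d_i| (ties get averaged ranks).
ranks: |4|->5, |1|->1.5, |7|->9, |8|->10.5, |1|->1.5, |3|->3.5, |6|->7.5, |3|->3.5, |6|->7.5, |8|->10.5, |5|->6
Step 3: Attach original signs; sum ranks with positive sign and with negative sign.
W+ = 5 + 1.5 + 9 + 10.5 + 1.5 + 3.5 + 7.5 + 7.5 + 10.5 + 6 = 62.5
W- = 3.5 = 3.5
(Check: W+ + W- = 66 should equal n(n+1)/2 = 66.)
Step 4: Test statistic W = min(W+, W-) = 3.5.
Step 5: Ties in |d|, so use the tie-corrected normal approximation.
        E[W] = n(n+1)/4 = 11*12/4 = 33.
        Tie groups: |d|=1 (t=2), |d|=3 (t=2), |d|=6 (t=2), |d|=8 (t=2); sum(t^3 - t) = 24.
        Var[W] = n(n+1)(2n+1)/24 - sum(t^3-t)/48 = 3036/24 - 24/48 = 126.
        z = (W - E[W]) / sqrt(Var[W]) = (3.5 - 33) / 11.2250 = -2.6281.
        Two-sided p = 2*Phi(z) = 0.008587.
Step 6: alpha = 0.05. reject H0.

W+ = 62.5, W- = 3.5, W = min = 3.5, p = 0.008587, reject H0.


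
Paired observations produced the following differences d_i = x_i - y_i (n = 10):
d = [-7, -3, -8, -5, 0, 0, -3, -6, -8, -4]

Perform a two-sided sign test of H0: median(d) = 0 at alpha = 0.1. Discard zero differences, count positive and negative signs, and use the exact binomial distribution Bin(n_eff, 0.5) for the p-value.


Step 1: Discard zero differences. Original n = 10; n_eff = number of nonzero differences = 8.
Nonzero differences (with sign): -7, -3, -8, -5, -3, -6, -8, -4
Step 2: Count signs: positive = 0, negative = 8.
Step 3: Under H0: P(positive) = 0.5, so the number of positives S ~ Bin(8, 0.5).
Step 4: Two-sided exact p-value = sum of Bin(8,0.5) probabilities at or below the observed probability = 0.007812.
Step 5: alpha = 0.1. reject H0.

n_eff = 8, pos = 0, neg = 8, p = 0.007812, reject H0.


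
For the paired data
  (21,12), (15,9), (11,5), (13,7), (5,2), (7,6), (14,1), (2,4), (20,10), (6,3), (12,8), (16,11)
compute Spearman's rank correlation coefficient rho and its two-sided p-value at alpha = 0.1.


Step 1: Rank x and y separately (midranks; no ties here).
rank(x): 21->12, 15->9, 11->5, 13->7, 5->2, 7->4, 14->8, 2->1, 20->11, 6->3, 12->6, 16->10
rank(y): 12->12, 9->9, 5->5, 7->7, 2->2, 6->6, 1->1, 4->4, 10->10, 3->3, 8->8, 11->11
Step 2: d_i = R_x(i) - R_y(i); compute d_i^2.
  (12-12)^2=0, (9-9)^2=0, (5-5)^2=0, (7-7)^2=0, (2-2)^2=0, (4-6)^2=4, (8-1)^2=49, (1-4)^2=9, (11-10)^2=1, (3-3)^2=0, (6-8)^2=4, (10-11)^2=1
sum(d^2) = 68.
Step 3: rho = 1 - 6*68 / (12*(12^2 - 1)) = 1 - 408/1716 = 0.762238.
Step 4: Under H0, t = rho * sqrt((n-2)/(1-rho^2)) = 3.7238 ~ t(10).
Step 5: Two-sided p-value from the t-distribution with 10 df = 0.003950.
Step 6: alpha = 0.1. reject H0.

rho = 0.7622, p = 0.003950, reject H0 at alpha = 0.1.


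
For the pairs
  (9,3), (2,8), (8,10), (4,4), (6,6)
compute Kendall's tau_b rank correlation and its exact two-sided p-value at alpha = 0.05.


Step 1: Enumerate the 10 unordered pairs (i,j) with i<j and classify each by sign(x_j-x_i) * sign(y_j-y_i).
  (1,2):dx=-7,dy=+5->D; (1,3):dx=-1,dy=+7->D; (1,4):dx=-5,dy=+1->D; (1,5):dx=-3,dy=+3->D
  (2,3):dx=+6,dy=+2->C; (2,4):dx=+2,dy=-4->D; (2,5):dx=+4,dy=-2->D; (3,4):dx=-4,dy=-6->C
  (3,5):dx=-2,dy=-4->C; (4,5):dx=+2,dy=+2->C
Step 2: C = 4, D = 6, total pairs = 10.
Step 3: tau = (C - D)/(n(n-1)/2) = (4 - 6)/10 = -0.200000.
Step 4: Exact two-sided p-value (enumerate n! = 120 permutations of y under H0): p = 0.816667.
Step 5: alpha = 0.05. fail to reject H0.

tau_b = -0.2000 (C=4, D=6), p = 0.816667, fail to reject H0.


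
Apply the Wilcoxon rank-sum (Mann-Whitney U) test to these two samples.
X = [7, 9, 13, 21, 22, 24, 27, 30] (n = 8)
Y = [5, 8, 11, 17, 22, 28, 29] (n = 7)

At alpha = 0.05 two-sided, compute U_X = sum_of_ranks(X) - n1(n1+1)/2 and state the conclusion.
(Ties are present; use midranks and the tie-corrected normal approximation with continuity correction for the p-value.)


Step 1: Combine and sort all 15 observations; assign midranks.
sorted (value, group): (5,Y), (7,X), (8,Y), (9,X), (11,Y), (13,X), (17,Y), (21,X), (22,X), (22,Y), (24,X), (27,X), (28,Y), (29,Y), (30,X)
ranks: 5->1, 7->2, 8->3, 9->4, 11->5, 13->6, 17->7, 21->8, 22->9.5, 22->9.5, 24->11, 27->12, 28->13, 29->14, 30->15
Step 2: Rank sum for X: R1 = 2 + 4 + 6 + 8 + 9.5 + 11 + 12 + 15 = 67.5.
Step 3: U_X = R1 - n1(n1+1)/2 = 67.5 - 8*9/2 = 67.5 - 36 = 31.5.
       U_Y = n1*n2 - U_X = 56 - 31.5 = 24.5.
Step 4: Ties are present, so use the tie-corrected normal approximation (with continuity correction) for the p-value.
Step 5: p-value = 0.728221; compare to alpha = 0.05. fail to reject H0.

U_X = 31.5, p = 0.728221, fail to reject H0 at alpha = 0.05.


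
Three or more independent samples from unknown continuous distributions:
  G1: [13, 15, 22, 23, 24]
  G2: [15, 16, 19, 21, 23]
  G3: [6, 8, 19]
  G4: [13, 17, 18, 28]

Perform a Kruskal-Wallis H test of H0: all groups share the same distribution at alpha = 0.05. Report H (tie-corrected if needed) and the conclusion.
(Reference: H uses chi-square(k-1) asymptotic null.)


Step 1: Combine all N = 17 observations and assign midranks.
sorted (value, group, rank): (6,G3,1), (8,G3,2), (13,G1,3.5), (13,G4,3.5), (15,G1,5.5), (15,G2,5.5), (16,G2,7), (17,G4,8), (18,G4,9), (19,G2,10.5), (19,G3,10.5), (21,G2,12), (22,G1,13), (23,G1,14.5), (23,G2,14.5), (24,G1,16), (28,G4,17)
Step 2: Sum ranks within each group.
R_1 = 52.5 (n_1 = 5)
R_2 = 49.5 (n_2 = 5)
R_3 = 13.5 (n_3 = 3)
R_4 = 37.5 (n_4 = 4)
Step 3: H = 12/(N(N+1)) * sum(R_i^2/n_i) - 3(N+1)
     = 12/(17*18) * (52.5^2/5 + 49.5^2/5 + 13.5^2/3 + 37.5^2/4) - 3*18
     = 0.039216 * 1453.61 - 54
     = 3.004412.
Step 4: Ties present; correction factor C = 1 - 24/(17^3 - 17) = 0.995098. Corrected H = 3.004412 / 0.995098 = 3.019212.
Step 5: Under H0, H ~ chi^2(3); p-value = 0.388673.
Step 6: alpha = 0.05. fail to reject H0.

H = 3.0192, df = 3, p = 0.388673, fail to reject H0.


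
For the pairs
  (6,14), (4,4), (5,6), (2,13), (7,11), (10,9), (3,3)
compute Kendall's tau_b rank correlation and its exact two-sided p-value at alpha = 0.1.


Step 1: Enumerate the 21 unordered pairs (i,j) with i<j and classify each by sign(x_j-x_i) * sign(y_j-y_i).
  (1,2):dx=-2,dy=-10->C; (1,3):dx=-1,dy=-8->C; (1,4):dx=-4,dy=-1->C; (1,5):dx=+1,dy=-3->D
  (1,6):dx=+4,dy=-5->D; (1,7):dx=-3,dy=-11->C; (2,3):dx=+1,dy=+2->C; (2,4):dx=-2,dy=+9->D
  (2,5):dx=+3,dy=+7->C; (2,6):dx=+6,dy=+5->C; (2,7):dx=-1,dy=-1->C; (3,4):dx=-3,dy=+7->D
  (3,5):dx=+2,dy=+5->C; (3,6):dx=+5,dy=+3->C; (3,7):dx=-2,dy=-3->C; (4,5):dx=+5,dy=-2->D
  (4,6):dx=+8,dy=-4->D; (4,7):dx=+1,dy=-10->D; (5,6):dx=+3,dy=-2->D; (5,7):dx=-4,dy=-8->C
  (6,7):dx=-7,dy=-6->C
Step 2: C = 13, D = 8, total pairs = 21.
Step 3: tau = (C - D)/(n(n-1)/2) = (13 - 8)/21 = 0.238095.
Step 4: Exact two-sided p-value (enumerate n! = 5040 permutations of y under H0): p = 0.561905.
Step 5: alpha = 0.1. fail to reject H0.

tau_b = 0.2381 (C=13, D=8), p = 0.561905, fail to reject H0.


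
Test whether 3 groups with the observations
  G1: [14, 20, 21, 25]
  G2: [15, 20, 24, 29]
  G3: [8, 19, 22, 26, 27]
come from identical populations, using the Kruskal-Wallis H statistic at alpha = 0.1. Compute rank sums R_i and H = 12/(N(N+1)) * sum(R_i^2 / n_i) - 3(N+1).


Step 1: Combine all N = 13 observations and assign midranks.
sorted (value, group, rank): (8,G3,1), (14,G1,2), (15,G2,3), (19,G3,4), (20,G1,5.5), (20,G2,5.5), (21,G1,7), (22,G3,8), (24,G2,9), (25,G1,10), (26,G3,11), (27,G3,12), (29,G2,13)
Step 2: Sum ranks within each group.
R_1 = 24.5 (n_1 = 4)
R_2 = 30.5 (n_2 = 4)
R_3 = 36 (n_3 = 5)
Step 3: H = 12/(N(N+1)) * sum(R_i^2/n_i) - 3(N+1)
     = 12/(13*14) * (24.5^2/4 + 30.5^2/4 + 36^2/5) - 3*14
     = 0.065934 * 641.825 - 42
     = 0.318132.
Step 4: Ties present; correction factor C = 1 - 6/(13^3 - 13) = 0.997253. Corrected H = 0.318132 / 0.997253 = 0.319008.
Step 5: Under H0, H ~ chi^2(2); p-value = 0.852566.
Step 6: alpha = 0.1. fail to reject H0.

H = 0.3190, df = 2, p = 0.852566, fail to reject H0.


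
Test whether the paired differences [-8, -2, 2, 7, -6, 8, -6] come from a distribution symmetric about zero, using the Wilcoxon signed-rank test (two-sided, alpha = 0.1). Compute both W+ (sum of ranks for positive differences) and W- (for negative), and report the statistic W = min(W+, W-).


Step 1: Drop any zero differences (none here) and take |d_i|.
|d| = [8, 2, 2, 7, 6, 8, 6]
Step 2: Midrank |d_i| (ties get averaged ranks).
ranks: |8|->6.5, |2|->1.5, |2|->1.5, |7|->5, |6|->3.5, |8|->6.5, |6|->3.5
Step 3: Attach original signs; sum ranks with positive sign and with negative sign.
W+ = 1.5 + 5 + 6.5 = 13
W- = 6.5 + 1.5 + 3.5 + 3.5 = 15
(Check: W+ + W- = 28 should equal n(n+1)/2 = 28.)
Step 4: Test statistic W = min(W+, W-) = 13.
Step 5: Ties in |d|, so use the tie-corrected normal approximation.
        E[W] = n(n+1)/4 = 7*8/4 = 14.
        Tie groups: |d|=2 (t=2), |d|=6 (t=2), |d|=8 (t=2); sum(t^3 - t) = 18.
        Var[W] = n(n+1)(2n+1)/24 - sum(t^3-t)/48 = 840/24 - 18/48 = 34.625.
        z = (W - E[W]) / sqrt(Var[W]) = (13 - 14) / 5.8843 = -0.1699.
        Two-sided p = 2*Phi(z) = 0.865054.
Step 6: alpha = 0.1. fail to reject H0.

W+ = 13, W- = 15, W = min = 13, p = 0.865054, fail to reject H0.


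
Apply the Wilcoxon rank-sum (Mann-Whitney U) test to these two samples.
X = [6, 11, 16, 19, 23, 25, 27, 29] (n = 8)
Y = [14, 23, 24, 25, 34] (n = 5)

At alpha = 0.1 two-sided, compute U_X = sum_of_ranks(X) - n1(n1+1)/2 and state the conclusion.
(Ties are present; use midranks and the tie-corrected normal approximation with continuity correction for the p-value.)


Step 1: Combine and sort all 13 observations; assign midranks.
sorted (value, group): (6,X), (11,X), (14,Y), (16,X), (19,X), (23,X), (23,Y), (24,Y), (25,X), (25,Y), (27,X), (29,X), (34,Y)
ranks: 6->1, 11->2, 14->3, 16->4, 19->5, 23->6.5, 23->6.5, 24->8, 25->9.5, 25->9.5, 27->11, 29->12, 34->13
Step 2: Rank sum for X: R1 = 1 + 2 + 4 + 5 + 6.5 + 9.5 + 11 + 12 = 51.
Step 3: U_X = R1 - n1(n1+1)/2 = 51 - 8*9/2 = 51 - 36 = 15.
       U_Y = n1*n2 - U_X = 40 - 15 = 25.
Step 4: Ties are present, so use the tie-corrected normal approximation (with continuity correction) for the p-value.
Step 5: p-value = 0.508901; compare to alpha = 0.1. fail to reject H0.

U_X = 15, p = 0.508901, fail to reject H0 at alpha = 0.1.


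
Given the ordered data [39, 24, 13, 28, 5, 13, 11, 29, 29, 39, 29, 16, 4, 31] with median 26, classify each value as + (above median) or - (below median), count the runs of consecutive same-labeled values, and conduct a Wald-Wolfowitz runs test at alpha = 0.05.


Step 1: Compute median = 26; label A = above, B = below.
Labels in order: ABBABBBAAAABBA  (n_A = 7, n_B = 7)
Step 2: Count runs R = 7.
Step 3: Under H0 (random ordering), E[R] = 2*n_A*n_B/(n_A+n_B) + 1 = 2*7*7/14 + 1 = 8.0000.
        Var[R] = 2*n_A*n_B*(2*n_A*n_B - n_A - n_B) / ((n_A+n_B)^2 * (n_A+n_B-1)) = 8232/2548 = 3.2308.
        SD[R] = 1.7974.
Step 4: Continuity-corrected z = (R + 0.5 - E[R]) / SD[R] = (7 + 0.5 - 8.0000) / 1.7974 = -0.2782.
Step 5: Two-sided p-value via normal approximation = 2*(1 - Phi(|z|)) = 0.780879.
Step 6: alpha = 0.05. fail to reject H0.

R = 7, z = -0.2782, p = 0.780879, fail to reject H0.


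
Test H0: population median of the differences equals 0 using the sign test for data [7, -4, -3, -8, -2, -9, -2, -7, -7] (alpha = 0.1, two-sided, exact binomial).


Step 1: Discard zero differences. Original n = 9; n_eff = number of nonzero differences = 9.
Nonzero differences (with sign): +7, -4, -3, -8, -2, -9, -2, -7, -7
Step 2: Count signs: positive = 1, negative = 8.
Step 3: Under H0: P(positive) = 0.5, so the number of positives S ~ Bin(9, 0.5).
Step 4: Two-sided exact p-value = sum of Bin(9,0.5) probabilities at or below the observed probability = 0.039062.
Step 5: alpha = 0.1. reject H0.

n_eff = 9, pos = 1, neg = 8, p = 0.039062, reject H0.


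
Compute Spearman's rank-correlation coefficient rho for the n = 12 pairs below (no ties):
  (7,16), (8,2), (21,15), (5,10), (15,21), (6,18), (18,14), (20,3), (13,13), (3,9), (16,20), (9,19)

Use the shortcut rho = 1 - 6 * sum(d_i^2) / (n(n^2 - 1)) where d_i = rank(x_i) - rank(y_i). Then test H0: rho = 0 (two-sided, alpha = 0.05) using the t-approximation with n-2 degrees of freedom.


Step 1: Rank x and y separately (midranks; no ties here).
rank(x): 7->4, 8->5, 21->12, 5->2, 15->8, 6->3, 18->10, 20->11, 13->7, 3->1, 16->9, 9->6
rank(y): 16->8, 2->1, 15->7, 10->4, 21->12, 18->9, 14->6, 3->2, 13->5, 9->3, 20->11, 19->10
Step 2: d_i = R_x(i) - R_y(i); compute d_i^2.
  (4-8)^2=16, (5-1)^2=16, (12-7)^2=25, (2-4)^2=4, (8-12)^2=16, (3-9)^2=36, (10-6)^2=16, (11-2)^2=81, (7-5)^2=4, (1-3)^2=4, (9-11)^2=4, (6-10)^2=16
sum(d^2) = 238.
Step 3: rho = 1 - 6*238 / (12*(12^2 - 1)) = 1 - 1428/1716 = 0.167832.
Step 4: Under H0, t = rho * sqrt((n-2)/(1-rho^2)) = 0.5384 ~ t(10).
Step 5: Two-sided p-value from the t-distribution with 10 df = 0.602099.
Step 6: alpha = 0.05. fail to reject H0.

rho = 0.1678, p = 0.602099, fail to reject H0 at alpha = 0.05.


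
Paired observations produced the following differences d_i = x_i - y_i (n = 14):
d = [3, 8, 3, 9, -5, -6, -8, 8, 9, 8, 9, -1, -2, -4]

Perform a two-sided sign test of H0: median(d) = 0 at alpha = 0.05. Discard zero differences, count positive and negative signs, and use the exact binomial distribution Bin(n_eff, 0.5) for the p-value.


Step 1: Discard zero differences. Original n = 14; n_eff = number of nonzero differences = 14.
Nonzero differences (with sign): +3, +8, +3, +9, -5, -6, -8, +8, +9, +8, +9, -1, -2, -4
Step 2: Count signs: positive = 8, negative = 6.
Step 3: Under H0: P(positive) = 0.5, so the number of positives S ~ Bin(14, 0.5).
Step 4: Two-sided exact p-value = sum of Bin(14,0.5) probabilities at or below the observed probability = 0.790527.
Step 5: alpha = 0.05. fail to reject H0.

n_eff = 14, pos = 8, neg = 6, p = 0.790527, fail to reject H0.


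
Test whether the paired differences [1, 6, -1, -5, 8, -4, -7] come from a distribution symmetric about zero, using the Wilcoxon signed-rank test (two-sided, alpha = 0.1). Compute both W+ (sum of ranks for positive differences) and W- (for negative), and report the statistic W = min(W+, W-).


Step 1: Drop any zero differences (none here) and take |d_i|.
|d| = [1, 6, 1, 5, 8, 4, 7]
Step 2: Midrank |d_i| (ties get averaged ranks).
ranks: |1|->1.5, |6|->5, |1|->1.5, |5|->4, |8|->7, |4|->3, |7|->6
Step 3: Attach original signs; sum ranks with positive sign and with negative sign.
W+ = 1.5 + 5 + 7 = 13.5
W- = 1.5 + 4 + 3 + 6 = 14.5
(Check: W+ + W- = 28 should equal n(n+1)/2 = 28.)
Step 4: Test statistic W = min(W+, W-) = 13.5.
Step 5: Ties in |d|, so use the tie-corrected normal approximation.
        E[W] = n(n+1)/4 = 7*8/4 = 14.
        Tie groups: |d|=1 (t=2); sum(t^3 - t) = 6.
        Var[W] = n(n+1)(2n+1)/24 - sum(t^3-t)/48 = 840/24 - 6/48 = 34.875.
        z = (W - E[W]) / sqrt(Var[W]) = (13.5 - 14) / 5.9055 = -0.0847.
        Two-sided p = 2*Phi(z) = 0.932526.
Step 6: alpha = 0.1. fail to reject H0.

W+ = 13.5, W- = 14.5, W = min = 13.5, p = 0.932526, fail to reject H0.


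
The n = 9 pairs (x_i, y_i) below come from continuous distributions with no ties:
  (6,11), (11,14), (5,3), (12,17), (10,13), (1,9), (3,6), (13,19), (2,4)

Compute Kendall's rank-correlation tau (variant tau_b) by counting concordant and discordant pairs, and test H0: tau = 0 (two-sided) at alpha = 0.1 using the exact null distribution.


Step 1: Enumerate the 36 unordered pairs (i,j) with i<j and classify each by sign(x_j-x_i) * sign(y_j-y_i).
  (1,2):dx=+5,dy=+3->C; (1,3):dx=-1,dy=-8->C; (1,4):dx=+6,dy=+6->C; (1,5):dx=+4,dy=+2->C
  (1,6):dx=-5,dy=-2->C; (1,7):dx=-3,dy=-5->C; (1,8):dx=+7,dy=+8->C; (1,9):dx=-4,dy=-7->C
  (2,3):dx=-6,dy=-11->C; (2,4):dx=+1,dy=+3->C; (2,5):dx=-1,dy=-1->C; (2,6):dx=-10,dy=-5->C
  (2,7):dx=-8,dy=-8->C; (2,8):dx=+2,dy=+5->C; (2,9):dx=-9,dy=-10->C; (3,4):dx=+7,dy=+14->C
  (3,5):dx=+5,dy=+10->C; (3,6):dx=-4,dy=+6->D; (3,7):dx=-2,dy=+3->D; (3,8):dx=+8,dy=+16->C
  (3,9):dx=-3,dy=+1->D; (4,5):dx=-2,dy=-4->C; (4,6):dx=-11,dy=-8->C; (4,7):dx=-9,dy=-11->C
  (4,8):dx=+1,dy=+2->C; (4,9):dx=-10,dy=-13->C; (5,6):dx=-9,dy=-4->C; (5,7):dx=-7,dy=-7->C
  (5,8):dx=+3,dy=+6->C; (5,9):dx=-8,dy=-9->C; (6,7):dx=+2,dy=-3->D; (6,8):dx=+12,dy=+10->C
  (6,9):dx=+1,dy=-5->D; (7,8):dx=+10,dy=+13->C; (7,9):dx=-1,dy=-2->C; (8,9):dx=-11,dy=-15->C
Step 2: C = 31, D = 5, total pairs = 36.
Step 3: tau = (C - D)/(n(n-1)/2) = (31 - 5)/36 = 0.722222.
Step 4: Exact two-sided p-value (enumerate n! = 362880 permutations of y under H0): p = 0.005886.
Step 5: alpha = 0.1. reject H0.

tau_b = 0.7222 (C=31, D=5), p = 0.005886, reject H0.


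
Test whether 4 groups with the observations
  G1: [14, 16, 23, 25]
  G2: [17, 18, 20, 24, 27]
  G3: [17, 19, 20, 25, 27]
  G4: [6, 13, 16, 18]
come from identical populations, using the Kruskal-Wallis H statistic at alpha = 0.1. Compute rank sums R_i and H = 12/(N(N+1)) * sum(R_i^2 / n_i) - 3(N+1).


Step 1: Combine all N = 18 observations and assign midranks.
sorted (value, group, rank): (6,G4,1), (13,G4,2), (14,G1,3), (16,G1,4.5), (16,G4,4.5), (17,G2,6.5), (17,G3,6.5), (18,G2,8.5), (18,G4,8.5), (19,G3,10), (20,G2,11.5), (20,G3,11.5), (23,G1,13), (24,G2,14), (25,G1,15.5), (25,G3,15.5), (27,G2,17.5), (27,G3,17.5)
Step 2: Sum ranks within each group.
R_1 = 36 (n_1 = 4)
R_2 = 58 (n_2 = 5)
R_3 = 61 (n_3 = 5)
R_4 = 16 (n_4 = 4)
Step 3: H = 12/(N(N+1)) * sum(R_i^2/n_i) - 3(N+1)
     = 12/(18*19) * (36^2/4 + 58^2/5 + 61^2/5 + 16^2/4) - 3*19
     = 0.035088 * 1805 - 57
     = 6.333333.
Step 4: Ties present; correction factor C = 1 - 36/(18^3 - 18) = 0.993808. Corrected H = 6.333333 / 0.993808 = 6.372793.
Step 5: Under H0, H ~ chi^2(3); p-value = 0.094817.
Step 6: alpha = 0.1. reject H0.

H = 6.3728, df = 3, p = 0.094817, reject H0.


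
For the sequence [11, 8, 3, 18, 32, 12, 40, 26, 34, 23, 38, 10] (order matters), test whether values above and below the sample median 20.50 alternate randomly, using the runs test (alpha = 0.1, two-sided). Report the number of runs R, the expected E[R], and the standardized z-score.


Step 1: Compute median = 20.50; label A = above, B = below.
Labels in order: BBBBABAAAAAB  (n_A = 6, n_B = 6)
Step 2: Count runs R = 5.
Step 3: Under H0 (random ordering), E[R] = 2*n_A*n_B/(n_A+n_B) + 1 = 2*6*6/12 + 1 = 7.0000.
        Var[R] = 2*n_A*n_B*(2*n_A*n_B - n_A - n_B) / ((n_A+n_B)^2 * (n_A+n_B-1)) = 4320/1584 = 2.7273.
        SD[R] = 1.6514.
Step 4: Continuity-corrected z = (R + 0.5 - E[R]) / SD[R] = (5 + 0.5 - 7.0000) / 1.6514 = -0.9083.
Step 5: Two-sided p-value via normal approximation = 2*(1 - Phi(|z|)) = 0.363722.
Step 6: alpha = 0.1. fail to reject H0.

R = 5, z = -0.9083, p = 0.363722, fail to reject H0.


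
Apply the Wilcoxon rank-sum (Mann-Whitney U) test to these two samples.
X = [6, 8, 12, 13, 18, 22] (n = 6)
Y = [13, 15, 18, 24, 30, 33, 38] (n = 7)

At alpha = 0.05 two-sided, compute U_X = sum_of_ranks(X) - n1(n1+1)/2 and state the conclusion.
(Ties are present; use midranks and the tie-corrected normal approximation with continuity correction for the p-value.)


Step 1: Combine and sort all 13 observations; assign midranks.
sorted (value, group): (6,X), (8,X), (12,X), (13,X), (13,Y), (15,Y), (18,X), (18,Y), (22,X), (24,Y), (30,Y), (33,Y), (38,Y)
ranks: 6->1, 8->2, 12->3, 13->4.5, 13->4.5, 15->6, 18->7.5, 18->7.5, 22->9, 24->10, 30->11, 33->12, 38->13
Step 2: Rank sum for X: R1 = 1 + 2 + 3 + 4.5 + 7.5 + 9 = 27.
Step 3: U_X = R1 - n1(n1+1)/2 = 27 - 6*7/2 = 27 - 21 = 6.
       U_Y = n1*n2 - U_X = 42 - 6 = 36.
Step 4: Ties are present, so use the tie-corrected normal approximation (with continuity correction) for the p-value.
Step 5: p-value = 0.037788; compare to alpha = 0.05. reject H0.

U_X = 6, p = 0.037788, reject H0 at alpha = 0.05.


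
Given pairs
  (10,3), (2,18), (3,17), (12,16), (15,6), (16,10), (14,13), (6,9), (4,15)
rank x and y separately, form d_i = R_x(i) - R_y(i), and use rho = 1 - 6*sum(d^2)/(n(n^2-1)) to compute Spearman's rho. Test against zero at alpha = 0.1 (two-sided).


Step 1: Rank x and y separately (midranks; no ties here).
rank(x): 10->5, 2->1, 3->2, 12->6, 15->8, 16->9, 14->7, 6->4, 4->3
rank(y): 3->1, 18->9, 17->8, 16->7, 6->2, 10->4, 13->5, 9->3, 15->6
Step 2: d_i = R_x(i) - R_y(i); compute d_i^2.
  (5-1)^2=16, (1-9)^2=64, (2-8)^2=36, (6-7)^2=1, (8-2)^2=36, (9-4)^2=25, (7-5)^2=4, (4-3)^2=1, (3-6)^2=9
sum(d^2) = 192.
Step 3: rho = 1 - 6*192 / (9*(9^2 - 1)) = 1 - 1152/720 = -0.600000.
Step 4: Under H0, t = rho * sqrt((n-2)/(1-rho^2)) = -1.9843 ~ t(7).
Step 5: Two-sided p-value from the t-distribution with 7 df = 0.087623.
Step 6: alpha = 0.1. reject H0.

rho = -0.6000, p = 0.087623, reject H0 at alpha = 0.1.


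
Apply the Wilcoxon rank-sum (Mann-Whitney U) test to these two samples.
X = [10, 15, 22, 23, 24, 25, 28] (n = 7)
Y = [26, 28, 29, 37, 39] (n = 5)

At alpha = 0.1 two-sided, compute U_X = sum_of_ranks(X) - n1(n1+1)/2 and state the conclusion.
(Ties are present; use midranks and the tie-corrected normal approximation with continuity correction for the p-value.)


Step 1: Combine and sort all 12 observations; assign midranks.
sorted (value, group): (10,X), (15,X), (22,X), (23,X), (24,X), (25,X), (26,Y), (28,X), (28,Y), (29,Y), (37,Y), (39,Y)
ranks: 10->1, 15->2, 22->3, 23->4, 24->5, 25->6, 26->7, 28->8.5, 28->8.5, 29->10, 37->11, 39->12
Step 2: Rank sum for X: R1 = 1 + 2 + 3 + 4 + 5 + 6 + 8.5 = 29.5.
Step 3: U_X = R1 - n1(n1+1)/2 = 29.5 - 7*8/2 = 29.5 - 28 = 1.5.
       U_Y = n1*n2 - U_X = 35 - 1.5 = 33.5.
Step 4: Ties are present, so use the tie-corrected normal approximation (with continuity correction) for the p-value.
Step 5: p-value = 0.011682; compare to alpha = 0.1. reject H0.

U_X = 1.5, p = 0.011682, reject H0 at alpha = 0.1.


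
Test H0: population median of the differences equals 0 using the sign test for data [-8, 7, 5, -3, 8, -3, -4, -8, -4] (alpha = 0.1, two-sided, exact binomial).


Step 1: Discard zero differences. Original n = 9; n_eff = number of nonzero differences = 9.
Nonzero differences (with sign): -8, +7, +5, -3, +8, -3, -4, -8, -4
Step 2: Count signs: positive = 3, negative = 6.
Step 3: Under H0: P(positive) = 0.5, so the number of positives S ~ Bin(9, 0.5).
Step 4: Two-sided exact p-value = sum of Bin(9,0.5) probabilities at or below the observed probability = 0.507812.
Step 5: alpha = 0.1. fail to reject H0.

n_eff = 9, pos = 3, neg = 6, p = 0.507812, fail to reject H0.


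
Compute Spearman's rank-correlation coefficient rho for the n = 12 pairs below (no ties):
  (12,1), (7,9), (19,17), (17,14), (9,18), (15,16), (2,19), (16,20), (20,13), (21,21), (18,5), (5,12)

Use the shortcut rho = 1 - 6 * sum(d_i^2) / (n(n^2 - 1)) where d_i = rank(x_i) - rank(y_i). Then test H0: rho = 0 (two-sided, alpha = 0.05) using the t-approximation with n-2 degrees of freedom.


Step 1: Rank x and y separately (midranks; no ties here).
rank(x): 12->5, 7->3, 19->10, 17->8, 9->4, 15->6, 2->1, 16->7, 20->11, 21->12, 18->9, 5->2
rank(y): 1->1, 9->3, 17->8, 14->6, 18->9, 16->7, 19->10, 20->11, 13->5, 21->12, 5->2, 12->4
Step 2: d_i = R_x(i) - R_y(i); compute d_i^2.
  (5-1)^2=16, (3-3)^2=0, (10-8)^2=4, (8-6)^2=4, (4-9)^2=25, (6-7)^2=1, (1-10)^2=81, (7-11)^2=16, (11-5)^2=36, (12-12)^2=0, (9-2)^2=49, (2-4)^2=4
sum(d^2) = 236.
Step 3: rho = 1 - 6*236 / (12*(12^2 - 1)) = 1 - 1416/1716 = 0.174825.
Step 4: Under H0, t = rho * sqrt((n-2)/(1-rho^2)) = 0.5615 ~ t(10).
Step 5: Two-sided p-value from the t-distribution with 10 df = 0.586824.
Step 6: alpha = 0.05. fail to reject H0.

rho = 0.1748, p = 0.586824, fail to reject H0 at alpha = 0.05.
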